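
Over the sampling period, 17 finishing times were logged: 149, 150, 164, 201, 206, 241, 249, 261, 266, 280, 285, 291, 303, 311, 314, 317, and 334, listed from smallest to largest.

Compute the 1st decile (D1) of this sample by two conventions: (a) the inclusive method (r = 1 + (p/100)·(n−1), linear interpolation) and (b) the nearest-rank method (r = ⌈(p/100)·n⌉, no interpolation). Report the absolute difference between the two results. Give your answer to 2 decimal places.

n = 17.
(a) r = 2.6; between ranks 2 (150) and 3 (164): 158.4.
(b) the nearest-rank method: rank 2 → 150.
|158.4 − 150| = 8.4.

8.40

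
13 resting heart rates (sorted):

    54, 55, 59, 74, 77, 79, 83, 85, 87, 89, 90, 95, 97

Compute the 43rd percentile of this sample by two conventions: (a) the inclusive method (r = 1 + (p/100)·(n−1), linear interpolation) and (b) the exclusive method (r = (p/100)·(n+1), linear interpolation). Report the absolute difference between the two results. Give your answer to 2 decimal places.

n = 13.
(a) r = 6.16; between ranks 6 (79) and 7 (83): 79.64.
(b) r = 6.02; between ranks 6 (79) and 7 (83): 79.08.
|79.64 − 79.08| = 0.56.

0.56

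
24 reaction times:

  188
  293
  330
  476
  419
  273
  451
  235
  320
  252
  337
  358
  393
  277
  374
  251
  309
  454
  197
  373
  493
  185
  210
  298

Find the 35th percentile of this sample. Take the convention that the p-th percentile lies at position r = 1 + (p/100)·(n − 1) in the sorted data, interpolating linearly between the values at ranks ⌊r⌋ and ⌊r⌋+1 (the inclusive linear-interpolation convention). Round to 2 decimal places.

Sorted: 185, 188, 197, 210, 235, 251, 252, 273, 277, 293, 298, 309, 320, 330, 337, 358, 373, 374, 393, 419, 451, 454, 476, 493.
n = 24.
r = 1 + (35/100)·(24 − 1) = 1 + 8.05 = 9.05.
Rank 9 is 277 and rank 10 is 293.
Interpolate: 277 + 0.05·(293 − 277) = 277 + 0.05·16 = 277.8.

277.80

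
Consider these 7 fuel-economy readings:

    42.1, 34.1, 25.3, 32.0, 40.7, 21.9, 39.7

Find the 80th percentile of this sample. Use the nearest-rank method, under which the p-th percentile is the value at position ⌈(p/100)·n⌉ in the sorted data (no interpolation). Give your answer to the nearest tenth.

Sorted: 21.9, 25.3, 32.0, 34.1, 39.7, 40.7, 42.1.
n = 7.
Position = ⌈80/100 · 7⌉ = ⌈5.6⌉ = 6.
The value at rank 6 is 40.7.

40.7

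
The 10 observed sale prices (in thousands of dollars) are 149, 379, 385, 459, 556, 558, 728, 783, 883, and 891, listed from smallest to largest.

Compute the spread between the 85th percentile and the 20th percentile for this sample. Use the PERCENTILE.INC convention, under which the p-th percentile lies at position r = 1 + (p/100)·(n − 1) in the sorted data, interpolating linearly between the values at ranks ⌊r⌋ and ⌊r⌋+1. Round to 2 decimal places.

464.20

n = 10.
P20: r = 2.8; ranks 2–3 are 379, 385; interpolating gives 383.8.
P85: r = 8.65; ranks 8–9 are 783, 883; interpolating gives 848.
Difference: 848 − 383.8 = 464.2.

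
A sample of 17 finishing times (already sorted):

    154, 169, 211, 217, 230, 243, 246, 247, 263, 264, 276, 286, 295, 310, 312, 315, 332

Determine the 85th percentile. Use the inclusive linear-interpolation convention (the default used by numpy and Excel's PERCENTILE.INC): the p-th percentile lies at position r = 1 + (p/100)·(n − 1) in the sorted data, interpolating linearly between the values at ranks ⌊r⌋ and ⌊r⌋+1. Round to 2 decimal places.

311.20

n = 17.
r = 1 + (85/100)·(17 − 1) = 1 + 13.6 = 14.6.
Rank 14 is 310 and rank 15 is 312.
Interpolate: 310 + 0.6·(312 − 310) = 310 + 0.6·2 = 311.2.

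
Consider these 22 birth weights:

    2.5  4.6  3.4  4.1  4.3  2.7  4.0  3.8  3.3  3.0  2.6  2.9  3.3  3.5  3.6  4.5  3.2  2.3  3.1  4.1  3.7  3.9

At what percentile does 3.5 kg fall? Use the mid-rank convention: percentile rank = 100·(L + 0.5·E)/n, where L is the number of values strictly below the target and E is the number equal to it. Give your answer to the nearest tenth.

Sorted: 2.3, 2.5, 2.6, 2.7, 2.9, 3.0, 3.1, 3.2, 3.3, 3.3, 3.4, 3.5, 3.6, 3.7, 3.8, 3.9, 4.0, 4.1, 4.1, 4.3, 4.5, 4.6.
Count below 3.5: L = 11; count equal: E = 1; n = 22.
Percentile rank = 100·(11 + 0.5·1)/22 = 100·11.5/22 = 52.27.

52.3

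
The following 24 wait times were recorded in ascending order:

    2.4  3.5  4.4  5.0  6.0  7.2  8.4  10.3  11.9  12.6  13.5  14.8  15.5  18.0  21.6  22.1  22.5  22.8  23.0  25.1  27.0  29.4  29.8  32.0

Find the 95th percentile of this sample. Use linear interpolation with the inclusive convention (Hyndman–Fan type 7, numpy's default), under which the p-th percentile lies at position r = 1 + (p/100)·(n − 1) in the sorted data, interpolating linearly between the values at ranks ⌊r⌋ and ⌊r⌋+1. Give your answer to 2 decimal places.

n = 24.
r = 1 + (95/100)·(24 − 1) = 1 + 21.85 = 22.85.
Rank 22 is 29.4 and rank 23 is 29.8.
Interpolate: 29.4 + 0.85·(29.8 − 29.4) = 29.4 + 0.85·0.4 = 29.74.

29.74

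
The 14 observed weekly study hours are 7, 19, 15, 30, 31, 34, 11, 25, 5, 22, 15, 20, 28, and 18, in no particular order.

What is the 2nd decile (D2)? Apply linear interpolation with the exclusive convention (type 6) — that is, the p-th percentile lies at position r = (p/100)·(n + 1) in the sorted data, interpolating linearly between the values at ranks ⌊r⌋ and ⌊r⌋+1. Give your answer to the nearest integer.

Sorted: 5, 7, 11, 15, 15, 18, 19, 20, 22, 25, 28, 30, 31, 34.
n = 14.
r = (20/100)·(14 + 1) = 3.
r is an integer, so P20 is the value at rank 3: 11.

11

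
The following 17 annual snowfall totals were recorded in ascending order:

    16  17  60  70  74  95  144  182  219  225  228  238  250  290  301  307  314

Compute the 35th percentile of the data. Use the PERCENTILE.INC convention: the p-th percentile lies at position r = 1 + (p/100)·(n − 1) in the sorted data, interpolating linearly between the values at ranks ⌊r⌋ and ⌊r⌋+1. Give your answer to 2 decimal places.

124.40

n = 17.
r = 1 + (35/100)·(17 − 1) = 1 + 5.6 = 6.6.
Rank 6 is 95 and rank 7 is 144.
Interpolate: 95 + 0.6·(144 − 95) = 95 + 0.6·49 = 124.4.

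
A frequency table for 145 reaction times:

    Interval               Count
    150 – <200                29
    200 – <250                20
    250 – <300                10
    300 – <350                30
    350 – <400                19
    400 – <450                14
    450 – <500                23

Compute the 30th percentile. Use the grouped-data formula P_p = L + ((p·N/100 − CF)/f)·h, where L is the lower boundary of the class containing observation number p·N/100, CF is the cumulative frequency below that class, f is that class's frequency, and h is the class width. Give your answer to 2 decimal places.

N = 145; target position k = 30/100 · 145 = 43.5.
Cumulative frequencies: 29, 49, 59, 89, 108, 122, 145.
Observation 43.5 falls in the class 200 – <250.
L = 200, CF = 29, f = 20, h = 50.
P30 = 200 + ((43.5 − 29)/20)·50 = 200 + 36.25 = 236.25.

236.25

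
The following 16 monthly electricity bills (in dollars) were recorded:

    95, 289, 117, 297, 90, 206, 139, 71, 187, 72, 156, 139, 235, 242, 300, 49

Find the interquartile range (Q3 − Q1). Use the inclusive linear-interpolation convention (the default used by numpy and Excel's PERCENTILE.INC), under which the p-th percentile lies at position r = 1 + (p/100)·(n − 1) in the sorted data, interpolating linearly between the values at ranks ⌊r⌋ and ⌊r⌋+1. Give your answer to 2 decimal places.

143.00

Sorted: 49, 71, 72, 90, 95, 117, 139, 139, 156, 187, 206, 235, 242, 289, 297, 300.
n = 16.
P25: r = 4.75; ranks 4–5 are 90, 95; interpolating gives 93.75.
P75: r = 12.25; ranks 12–13 are 235, 242; interpolating gives 236.75.
Difference: 236.75 − 93.75 = 143.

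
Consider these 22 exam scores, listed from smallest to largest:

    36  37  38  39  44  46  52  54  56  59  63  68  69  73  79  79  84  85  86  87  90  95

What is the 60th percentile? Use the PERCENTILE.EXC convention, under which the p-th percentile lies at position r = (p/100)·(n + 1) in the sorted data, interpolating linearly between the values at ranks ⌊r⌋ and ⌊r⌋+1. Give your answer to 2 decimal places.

72.20

n = 22.
r = (60/100)·(22 + 1) = 13.8.
Rank 13 is 69 and rank 14 is 73.
Interpolate: 69 + 0.8·(73 − 69) = 69 + 0.8·4 = 72.2.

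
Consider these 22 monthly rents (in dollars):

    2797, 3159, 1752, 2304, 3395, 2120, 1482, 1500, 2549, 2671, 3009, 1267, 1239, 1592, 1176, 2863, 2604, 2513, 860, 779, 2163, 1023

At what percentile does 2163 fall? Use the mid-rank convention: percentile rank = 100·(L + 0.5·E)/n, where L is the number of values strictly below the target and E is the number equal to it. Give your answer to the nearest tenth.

Sorted: 779, 860, 1023, 1176, 1239, 1267, 1482, 1500, 1592, 1752, 2120, 2163, 2304, 2513, 2549, 2604, 2671, 2797, 2863, 3009, 3159, 3395.
Count below 2163: L = 11; count equal: E = 1; n = 22.
Percentile rank = 100·(11 + 0.5·1)/22 = 100·11.5/22 = 52.27.

52.3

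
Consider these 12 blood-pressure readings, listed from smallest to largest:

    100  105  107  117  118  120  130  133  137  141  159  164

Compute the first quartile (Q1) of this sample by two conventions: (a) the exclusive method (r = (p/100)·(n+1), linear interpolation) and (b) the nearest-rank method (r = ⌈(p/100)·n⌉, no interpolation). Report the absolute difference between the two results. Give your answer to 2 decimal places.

2.50

n = 12.
(a) r = 3.25; between ranks 3 (107) and 4 (117): 109.5.
(b) the nearest-rank method: rank 3 → 107.
|109.5 − 107| = 2.5.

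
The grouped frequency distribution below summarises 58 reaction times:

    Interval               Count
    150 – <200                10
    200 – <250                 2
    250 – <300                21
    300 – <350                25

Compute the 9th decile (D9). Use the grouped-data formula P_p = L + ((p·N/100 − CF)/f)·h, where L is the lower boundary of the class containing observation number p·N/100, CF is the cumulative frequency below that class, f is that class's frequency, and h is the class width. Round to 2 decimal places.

N = 58; target position k = 90/100 · 58 = 52.2.
Cumulative frequencies: 10, 12, 33, 58.
Observation 52.2 falls in the class 300 – <350.
L = 300, CF = 33, f = 25, h = 50.
P90 = 300 + ((52.2 − 33)/25)·50 = 300 + 38.4 = 338.4.

338.40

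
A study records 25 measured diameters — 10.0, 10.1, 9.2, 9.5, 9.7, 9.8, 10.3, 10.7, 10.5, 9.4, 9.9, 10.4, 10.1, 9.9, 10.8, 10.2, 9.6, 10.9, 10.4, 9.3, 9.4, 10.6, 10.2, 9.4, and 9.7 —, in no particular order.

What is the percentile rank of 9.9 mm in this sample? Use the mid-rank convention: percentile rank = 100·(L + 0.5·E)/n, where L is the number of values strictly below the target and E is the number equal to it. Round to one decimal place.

Sorted: 9.2, 9.3, 9.4, 9.4, 9.4, 9.5, 9.6, 9.7, 9.7, 9.8, 9.9, 9.9, 10.0, 10.1, 10.1, 10.2, 10.2, 10.3, 10.4, 10.4, 10.5, 10.6, 10.7, 10.8, 10.9.
Count below 9.9: L = 10; count equal: E = 2; n = 25.
Percentile rank = 100·(10 + 0.5·2)/25 = 100·11/25 = 44.

44.0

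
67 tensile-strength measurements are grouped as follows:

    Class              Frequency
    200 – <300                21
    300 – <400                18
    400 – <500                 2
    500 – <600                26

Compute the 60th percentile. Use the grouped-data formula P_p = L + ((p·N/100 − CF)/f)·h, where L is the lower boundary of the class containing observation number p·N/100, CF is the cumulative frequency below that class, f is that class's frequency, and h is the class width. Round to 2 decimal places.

N = 67; target position k = 60/100 · 67 = 40.2.
Cumulative frequencies: 21, 39, 41, 67.
Observation 40.2 falls in the class 400 – <500.
L = 400, CF = 39, f = 2, h = 100.
P60 = 400 + ((40.2 − 39)/2)·100 = 400 + 60 = 460.

460.00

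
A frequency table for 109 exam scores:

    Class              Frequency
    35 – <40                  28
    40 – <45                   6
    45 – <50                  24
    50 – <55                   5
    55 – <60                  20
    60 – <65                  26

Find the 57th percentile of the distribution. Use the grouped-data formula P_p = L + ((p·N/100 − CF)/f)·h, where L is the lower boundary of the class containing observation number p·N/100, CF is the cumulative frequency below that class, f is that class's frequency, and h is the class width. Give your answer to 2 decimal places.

54.13

N = 109; target position k = 57/100 · 109 = 62.13.
Cumulative frequencies: 28, 34, 58, 63, 83, 109.
Observation 62.13 falls in the class 50 – <55.
L = 50, CF = 58, f = 5, h = 5.
P57 = 50 + ((62.13 − 58)/5)·5 = 50 + 4.13 = 54.13.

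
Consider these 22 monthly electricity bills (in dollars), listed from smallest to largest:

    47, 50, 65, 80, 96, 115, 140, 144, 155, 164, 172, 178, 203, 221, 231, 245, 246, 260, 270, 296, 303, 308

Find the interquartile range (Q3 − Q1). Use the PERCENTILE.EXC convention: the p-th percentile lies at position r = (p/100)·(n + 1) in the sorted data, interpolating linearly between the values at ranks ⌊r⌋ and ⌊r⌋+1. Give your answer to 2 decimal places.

139.25

n = 22.
P25: r = 5.75; ranks 5–6 are 96, 115; interpolating gives 110.25.
P75: r = 17.25; ranks 17–18 are 246, 260; interpolating gives 249.5.
Difference: 249.5 − 110.25 = 139.25.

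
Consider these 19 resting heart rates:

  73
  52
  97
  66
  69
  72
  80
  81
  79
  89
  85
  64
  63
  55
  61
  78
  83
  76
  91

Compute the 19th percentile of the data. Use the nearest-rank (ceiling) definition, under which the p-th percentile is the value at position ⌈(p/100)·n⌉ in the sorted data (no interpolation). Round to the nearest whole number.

63

Sorted: 52, 55, 61, 63, 64, 66, 69, 72, 73, 76, 78, 79, 80, 81, 83, 85, 89, 91, 97.
n = 19.
Position = ⌈19/100 · 19⌉ = ⌈3.61⌉ = 4.
The value at rank 4 is 63.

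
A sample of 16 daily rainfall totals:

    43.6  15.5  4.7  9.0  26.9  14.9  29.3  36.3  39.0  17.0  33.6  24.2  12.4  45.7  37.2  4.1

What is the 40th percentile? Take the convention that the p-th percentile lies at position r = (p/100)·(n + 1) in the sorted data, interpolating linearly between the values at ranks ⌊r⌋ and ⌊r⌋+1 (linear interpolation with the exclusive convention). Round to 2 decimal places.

Sorted: 4.1, 4.7, 9.0, 12.4, 14.9, 15.5, 17.0, 24.2, 26.9, 29.3, 33.6, 36.3, 37.2, 39.0, 43.6, 45.7.
n = 16.
r = (40/100)·(16 + 1) = 6.8.
Rank 6 is 15.5 and rank 7 is 17.0.
Interpolate: 15.5 + 0.8·(17.0 − 15.5) = 15.5 + 0.8·1.5 = 16.7.

16.70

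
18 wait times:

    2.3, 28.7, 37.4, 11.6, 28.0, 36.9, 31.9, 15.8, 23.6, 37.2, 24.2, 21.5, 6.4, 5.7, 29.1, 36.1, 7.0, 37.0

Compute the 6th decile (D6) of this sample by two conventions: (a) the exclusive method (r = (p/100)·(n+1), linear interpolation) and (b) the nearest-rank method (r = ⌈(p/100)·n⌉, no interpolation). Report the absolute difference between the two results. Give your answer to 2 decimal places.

Sorted: 2.3, 5.7, 6.4, 7.0, 11.6, 15.8, 21.5, 23.6, 24.2, 28.0, 28.7, 29.1, 31.9, 36.1, 36.9, 37.0, 37.2, 37.4.
n = 18.
(a) r = 11.4; between ranks 11 (28.7) and 12 (29.1): 28.86.
(b) the nearest-rank method: rank 11 → 28.7.
|28.86 − 28.7| = 0.16.

0.16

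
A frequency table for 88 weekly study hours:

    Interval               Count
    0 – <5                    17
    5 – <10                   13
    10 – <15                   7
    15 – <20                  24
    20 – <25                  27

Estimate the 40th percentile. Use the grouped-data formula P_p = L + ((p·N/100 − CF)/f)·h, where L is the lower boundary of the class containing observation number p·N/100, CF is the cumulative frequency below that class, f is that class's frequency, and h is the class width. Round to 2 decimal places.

N = 88; target position k = 40/100 · 88 = 35.2.
Cumulative frequencies: 17, 30, 37, 61, 88.
Observation 35.2 falls in the class 10 – <15.
L = 10, CF = 30, f = 7, h = 5.
P40 = 10 + ((35.2 − 30)/7)·5 = 10 + 3.71429 = 13.7143.

13.71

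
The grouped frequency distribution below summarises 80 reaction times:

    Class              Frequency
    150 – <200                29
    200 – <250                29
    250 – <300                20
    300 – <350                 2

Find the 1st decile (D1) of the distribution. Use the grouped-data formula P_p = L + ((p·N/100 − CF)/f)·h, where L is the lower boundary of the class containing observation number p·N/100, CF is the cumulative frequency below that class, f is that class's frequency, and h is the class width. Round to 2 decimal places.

N = 80; target position k = 10/100 · 80 = 8.
Cumulative frequencies: 29, 58, 78, 80.
Observation 8 falls in the class 150 – <200.
L = 150, CF = 0, f = 29, h = 50.
P10 = 150 + ((8 − 0)/29)·50 = 150 + 13.7931 = 163.793.

163.79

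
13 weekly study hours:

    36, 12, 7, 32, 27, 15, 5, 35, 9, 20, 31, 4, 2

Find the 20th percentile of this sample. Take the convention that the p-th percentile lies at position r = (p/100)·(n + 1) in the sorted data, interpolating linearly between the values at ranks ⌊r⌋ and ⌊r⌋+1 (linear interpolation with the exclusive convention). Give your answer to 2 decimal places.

4.80

Sorted: 2, 4, 5, 7, 9, 12, 15, 20, 27, 31, 32, 35, 36.
n = 13.
r = (20/100)·(13 + 1) = 2.8.
Rank 2 is 4 and rank 3 is 5.
Interpolate: 4 + 0.8·(5 − 4) = 4 + 0.8·1 = 4.8.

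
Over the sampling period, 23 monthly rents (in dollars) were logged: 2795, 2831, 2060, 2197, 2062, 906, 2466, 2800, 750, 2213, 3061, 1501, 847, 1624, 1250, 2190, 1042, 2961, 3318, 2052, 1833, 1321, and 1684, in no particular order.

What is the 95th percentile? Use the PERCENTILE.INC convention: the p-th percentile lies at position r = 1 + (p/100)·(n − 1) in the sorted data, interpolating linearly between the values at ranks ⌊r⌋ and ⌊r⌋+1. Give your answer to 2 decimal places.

3051.00

Sorted: 750, 847, 906, 1042, 1250, 1321, 1501, 1624, 1684, 1833, 2052, 2060, 2062, 2190, 2197, 2213, 2466, 2795, 2800, 2831, 2961, 3061, 3318.
n = 23.
r = 1 + (95/100)·(23 − 1) = 1 + 20.9 = 21.9.
Rank 21 is 2961 and rank 22 is 3061.
Interpolate: 2961 + 0.9·(3061 − 2961) = 2961 + 0.9·100 = 3051.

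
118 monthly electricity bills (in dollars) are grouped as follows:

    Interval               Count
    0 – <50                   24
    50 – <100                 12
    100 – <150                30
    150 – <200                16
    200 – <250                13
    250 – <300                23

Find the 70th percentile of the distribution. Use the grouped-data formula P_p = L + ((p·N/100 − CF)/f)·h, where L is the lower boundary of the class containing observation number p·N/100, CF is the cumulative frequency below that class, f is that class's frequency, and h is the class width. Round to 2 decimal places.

202.31

N = 118; target position k = 70/100 · 118 = 82.6.
Cumulative frequencies: 24, 36, 66, 82, 95, 118.
Observation 82.6 falls in the class 200 – <250.
L = 200, CF = 82, f = 13, h = 50.
P70 = 200 + ((82.6 − 82)/13)·50 = 200 + 2.30769 = 202.308.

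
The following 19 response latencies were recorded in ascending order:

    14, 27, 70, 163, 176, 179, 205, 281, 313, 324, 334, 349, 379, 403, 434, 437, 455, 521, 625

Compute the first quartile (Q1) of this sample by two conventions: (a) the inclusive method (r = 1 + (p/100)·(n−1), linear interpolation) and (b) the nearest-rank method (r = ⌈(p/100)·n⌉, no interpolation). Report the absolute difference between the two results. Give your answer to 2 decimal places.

n = 19.
(a) r = 5.5; between ranks 5 (176) and 6 (179): 177.5.
(b) the nearest-rank method: rank 5 → 176.
|177.5 − 176| = 1.5.

1.50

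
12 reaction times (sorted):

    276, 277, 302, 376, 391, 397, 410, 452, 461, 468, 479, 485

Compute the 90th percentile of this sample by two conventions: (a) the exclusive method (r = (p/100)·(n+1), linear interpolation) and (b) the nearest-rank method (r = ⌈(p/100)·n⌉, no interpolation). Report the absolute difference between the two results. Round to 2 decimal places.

4.20

n = 12.
(a) r = 11.7; between ranks 11 (479) and 12 (485): 483.2.
(b) the nearest-rank method: rank 11 → 479.
|483.2 − 479| = 4.2.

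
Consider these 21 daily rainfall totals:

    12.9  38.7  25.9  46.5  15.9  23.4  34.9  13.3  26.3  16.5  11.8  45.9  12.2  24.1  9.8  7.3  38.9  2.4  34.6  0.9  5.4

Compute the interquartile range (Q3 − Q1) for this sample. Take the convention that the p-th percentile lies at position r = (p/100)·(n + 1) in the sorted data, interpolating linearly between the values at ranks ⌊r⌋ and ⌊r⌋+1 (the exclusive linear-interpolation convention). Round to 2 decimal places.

Sorted: 0.9, 2.4, 5.4, 7.3, 9.8, 11.8, 12.2, 12.9, 13.3, 15.9, 16.5, 23.4, 24.1, 25.9, 26.3, 34.6, 34.9, 38.7, 38.9, 45.9, 46.5.
n = 21.
P25: r = 5.5; ranks 5–6 are 9.8, 11.8; interpolating gives 10.8.
P75: r = 16.5; ranks 16–17 are 34.6, 34.9; interpolating gives 34.75.
Difference: 34.75 − 10.8 = 23.95.

23.95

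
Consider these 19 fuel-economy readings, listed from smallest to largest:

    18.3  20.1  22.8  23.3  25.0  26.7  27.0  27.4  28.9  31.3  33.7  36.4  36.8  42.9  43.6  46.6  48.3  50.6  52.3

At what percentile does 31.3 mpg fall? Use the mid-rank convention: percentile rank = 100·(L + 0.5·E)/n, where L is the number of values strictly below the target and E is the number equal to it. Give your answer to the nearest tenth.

Count below 31.3: L = 9; count equal: E = 1; n = 19.
Percentile rank = 100·(9 + 0.5·1)/19 = 100·9.5/19 = 50.

50.0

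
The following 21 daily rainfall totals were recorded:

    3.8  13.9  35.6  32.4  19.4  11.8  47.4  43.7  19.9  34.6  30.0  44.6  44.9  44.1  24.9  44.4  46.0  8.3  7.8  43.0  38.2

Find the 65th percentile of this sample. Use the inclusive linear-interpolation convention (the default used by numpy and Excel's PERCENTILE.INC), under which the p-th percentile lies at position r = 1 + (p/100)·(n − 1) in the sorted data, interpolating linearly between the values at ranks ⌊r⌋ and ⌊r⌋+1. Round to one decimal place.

Sorted: 3.8, 7.8, 8.3, 11.8, 13.9, 19.4, 19.9, 24.9, 30.0, 32.4, 34.6, 35.6, 38.2, 43.0, 43.7, 44.1, 44.4, 44.6, 44.9, 46.0, 47.4.
n = 21.
r = 1 + (65/100)·(21 − 1) = 1 + 13 = 14.
r is an integer, so P65 is the value at rank 14: 43.0.

43.0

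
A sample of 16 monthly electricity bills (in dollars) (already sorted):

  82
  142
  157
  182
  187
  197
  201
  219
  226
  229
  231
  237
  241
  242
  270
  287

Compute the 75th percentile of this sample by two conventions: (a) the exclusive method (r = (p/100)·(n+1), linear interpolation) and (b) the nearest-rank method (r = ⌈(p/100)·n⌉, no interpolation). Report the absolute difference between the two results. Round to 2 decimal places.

n = 16.
(a) r = 12.75; between ranks 12 (237) and 13 (241): 240.
(b) the nearest-rank method: rank 12 → 237.
|240 − 237| = 3.

3.00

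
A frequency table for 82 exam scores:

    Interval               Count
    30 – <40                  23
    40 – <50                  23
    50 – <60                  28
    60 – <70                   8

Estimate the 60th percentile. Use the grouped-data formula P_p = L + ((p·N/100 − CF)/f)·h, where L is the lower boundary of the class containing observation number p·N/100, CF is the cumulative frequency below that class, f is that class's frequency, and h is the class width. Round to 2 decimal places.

51.14

N = 82; target position k = 60/100 · 82 = 49.2.
Cumulative frequencies: 23, 46, 74, 82.
Observation 49.2 falls in the class 50 – <60.
L = 50, CF = 46, f = 28, h = 10.
P60 = 50 + ((49.2 − 46)/28)·10 = 50 + 1.14286 = 51.1429.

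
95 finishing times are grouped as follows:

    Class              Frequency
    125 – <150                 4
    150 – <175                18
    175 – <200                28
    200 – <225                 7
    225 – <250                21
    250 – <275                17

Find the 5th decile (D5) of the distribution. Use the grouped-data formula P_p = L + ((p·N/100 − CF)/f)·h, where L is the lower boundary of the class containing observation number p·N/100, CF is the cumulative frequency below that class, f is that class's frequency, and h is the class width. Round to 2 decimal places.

197.77

N = 95; target position k = 50/100 · 95 = 47.5.
Cumulative frequencies: 4, 22, 50, 57, 78, 95.
Observation 47.5 falls in the class 175 – <200.
L = 175, CF = 22, f = 28, h = 25.
P50 = 175 + ((47.5 − 22)/28)·25 = 175 + 22.7679 = 197.768.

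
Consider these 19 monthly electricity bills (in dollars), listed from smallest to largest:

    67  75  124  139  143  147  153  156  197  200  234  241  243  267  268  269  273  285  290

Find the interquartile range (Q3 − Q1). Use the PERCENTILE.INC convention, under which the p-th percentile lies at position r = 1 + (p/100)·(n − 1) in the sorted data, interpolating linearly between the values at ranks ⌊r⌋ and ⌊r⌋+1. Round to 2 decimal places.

n = 19.
P25: r = 5.5; ranks 5–6 are 143, 147; interpolating gives 145.
P75: r = 14.5; ranks 14–15 are 267, 268; interpolating gives 267.5.
Difference: 267.5 − 145 = 122.5.

122.50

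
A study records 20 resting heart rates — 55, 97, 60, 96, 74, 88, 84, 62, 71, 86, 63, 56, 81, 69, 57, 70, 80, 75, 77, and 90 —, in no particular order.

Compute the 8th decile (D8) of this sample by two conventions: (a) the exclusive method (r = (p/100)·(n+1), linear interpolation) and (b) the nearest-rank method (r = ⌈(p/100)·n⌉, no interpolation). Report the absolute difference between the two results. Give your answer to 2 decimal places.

Sorted: 55, 56, 57, 60, 62, 63, 69, 70, 71, 74, 75, 77, 80, 81, 84, 86, 88, 90, 96, 97.
n = 20.
(a) r = 16.8; between ranks 16 (86) and 17 (88): 87.6.
(b) the nearest-rank method: rank 16 → 86.
|87.6 − 86| = 1.6.

1.60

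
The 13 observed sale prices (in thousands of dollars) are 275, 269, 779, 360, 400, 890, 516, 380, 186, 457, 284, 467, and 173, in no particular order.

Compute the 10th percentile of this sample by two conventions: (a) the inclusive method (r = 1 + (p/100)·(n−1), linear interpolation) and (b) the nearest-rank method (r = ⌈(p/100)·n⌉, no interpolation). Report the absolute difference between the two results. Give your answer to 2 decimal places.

16.60

Sorted: 173, 186, 269, 275, 284, 360, 380, 400, 457, 467, 516, 779, 890.
n = 13.
(a) r = 2.2; between ranks 2 (186) and 3 (269): 202.6.
(b) the nearest-rank method: rank 2 → 186.
|202.6 − 186| = 16.6.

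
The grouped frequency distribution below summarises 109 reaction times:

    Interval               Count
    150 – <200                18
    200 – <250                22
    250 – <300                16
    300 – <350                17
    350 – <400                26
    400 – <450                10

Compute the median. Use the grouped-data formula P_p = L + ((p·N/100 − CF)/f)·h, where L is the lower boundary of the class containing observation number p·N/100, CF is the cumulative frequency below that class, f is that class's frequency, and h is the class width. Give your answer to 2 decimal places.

N = 109; target position k = 50/100 · 109 = 54.5.
Cumulative frequencies: 18, 40, 56, 73, 99, 109.
Observation 54.5 falls in the class 250 – <300.
L = 250, CF = 40, f = 16, h = 50.
P50 = 250 + ((54.5 − 40)/16)·50 = 250 + 45.3125 = 295.312.

295.31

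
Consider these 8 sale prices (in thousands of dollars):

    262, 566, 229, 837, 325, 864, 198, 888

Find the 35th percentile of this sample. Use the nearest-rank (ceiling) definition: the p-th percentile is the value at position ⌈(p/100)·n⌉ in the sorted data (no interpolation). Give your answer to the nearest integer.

Sorted: 198, 229, 262, 325, 566, 837, 864, 888.
n = 8.
Position = ⌈35/100 · 8⌉ = ⌈2.8⌉ = 3.
The value at rank 3 is 262.

262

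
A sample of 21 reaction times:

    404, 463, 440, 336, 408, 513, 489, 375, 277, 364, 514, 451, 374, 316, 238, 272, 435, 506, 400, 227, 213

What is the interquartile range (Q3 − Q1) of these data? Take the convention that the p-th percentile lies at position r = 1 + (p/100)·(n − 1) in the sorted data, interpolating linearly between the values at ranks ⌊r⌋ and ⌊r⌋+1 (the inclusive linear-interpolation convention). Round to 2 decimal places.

135.00

Sorted: 213, 227, 238, 272, 277, 316, 336, 364, 374, 375, 400, 404, 408, 435, 440, 451, 463, 489, 506, 513, 514.
n = 21.
P25: r = 6 (integer) → 316.
P75: r = 16 (integer) → 451.
Difference: 451 − 316 = 135.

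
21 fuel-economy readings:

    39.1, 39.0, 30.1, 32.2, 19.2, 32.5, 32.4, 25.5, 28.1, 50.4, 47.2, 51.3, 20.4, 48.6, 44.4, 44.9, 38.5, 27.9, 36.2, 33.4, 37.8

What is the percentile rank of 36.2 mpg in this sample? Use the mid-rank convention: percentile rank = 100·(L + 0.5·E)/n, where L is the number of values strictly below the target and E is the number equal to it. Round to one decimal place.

Sorted: 19.2, 20.4, 25.5, 27.9, 28.1, 30.1, 32.2, 32.4, 32.5, 33.4, 36.2, 37.8, 38.5, 39.0, 39.1, 44.4, 44.9, 47.2, 48.6, 50.4, 51.3.
Count below 36.2: L = 10; count equal: E = 1; n = 21.
Percentile rank = 100·(10 + 0.5·1)/21 = 100·10.5/21 = 50.

50.0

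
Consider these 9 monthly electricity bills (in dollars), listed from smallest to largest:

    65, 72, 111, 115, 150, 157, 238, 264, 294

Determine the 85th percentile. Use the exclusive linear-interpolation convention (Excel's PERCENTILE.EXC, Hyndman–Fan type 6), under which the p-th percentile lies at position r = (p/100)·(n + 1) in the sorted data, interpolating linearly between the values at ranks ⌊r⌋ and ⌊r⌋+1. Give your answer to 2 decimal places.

n = 9.
r = (85/100)·(9 + 1) = 8.5.
Rank 8 is 264 and rank 9 is 294.
Interpolate: 264 + 0.5·(294 − 264) = 264 + 0.5·30 = 279.

279.00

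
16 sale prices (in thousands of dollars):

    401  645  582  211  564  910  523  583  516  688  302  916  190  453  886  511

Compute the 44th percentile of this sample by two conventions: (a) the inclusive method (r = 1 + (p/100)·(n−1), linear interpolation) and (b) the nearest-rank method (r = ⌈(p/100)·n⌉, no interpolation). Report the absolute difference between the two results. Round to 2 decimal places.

2.80

Sorted: 190, 211, 302, 401, 453, 511, 516, 523, 564, 582, 583, 645, 688, 886, 910, 916.
n = 16.
(a) r = 7.6; between ranks 7 (516) and 8 (523): 520.2.
(b) the nearest-rank method: rank 8 → 523.
|520.2 − 523| = 2.8.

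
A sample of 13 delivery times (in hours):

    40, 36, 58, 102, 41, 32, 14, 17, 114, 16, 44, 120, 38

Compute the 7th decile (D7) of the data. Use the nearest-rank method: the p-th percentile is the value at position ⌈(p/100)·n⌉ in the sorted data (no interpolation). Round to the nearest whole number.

58

Sorted: 14, 16, 17, 32, 36, 38, 40, 41, 44, 58, 102, 114, 120.
n = 13.
Position = ⌈70/100 · 13⌉ = ⌈9.1⌉ = 10.
The value at rank 10 is 58.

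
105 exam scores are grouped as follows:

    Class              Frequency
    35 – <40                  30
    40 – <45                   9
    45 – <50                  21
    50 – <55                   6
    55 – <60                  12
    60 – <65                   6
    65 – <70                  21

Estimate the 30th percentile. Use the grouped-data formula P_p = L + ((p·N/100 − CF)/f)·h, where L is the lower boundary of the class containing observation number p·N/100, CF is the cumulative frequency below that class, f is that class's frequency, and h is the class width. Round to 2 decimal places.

N = 105; target position k = 30/100 · 105 = 31.5.
Cumulative frequencies: 30, 39, 60, 66, 78, 84, 105.
Observation 31.5 falls in the class 40 – <45.
L = 40, CF = 30, f = 9, h = 5.
P30 = 40 + ((31.5 − 30)/9)·5 = 40 + 0.833333 = 40.8333.

40.83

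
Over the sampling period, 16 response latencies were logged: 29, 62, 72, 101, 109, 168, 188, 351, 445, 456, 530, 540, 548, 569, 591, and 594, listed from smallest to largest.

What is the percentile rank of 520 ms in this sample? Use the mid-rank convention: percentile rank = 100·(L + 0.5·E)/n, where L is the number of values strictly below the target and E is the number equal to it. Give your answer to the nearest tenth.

62.5

Count below 520: L = 10; count equal: E = 0; n = 16.
Percentile rank = 100·(10 + 0.5·0)/16 = 100·10/16 = 62.5.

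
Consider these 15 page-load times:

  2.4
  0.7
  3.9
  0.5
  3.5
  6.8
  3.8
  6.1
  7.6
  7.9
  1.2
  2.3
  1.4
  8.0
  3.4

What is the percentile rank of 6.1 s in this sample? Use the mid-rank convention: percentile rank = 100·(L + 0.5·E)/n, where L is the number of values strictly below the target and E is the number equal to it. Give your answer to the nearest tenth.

Sorted: 0.5, 0.7, 1.2, 1.4, 2.3, 2.4, 3.4, 3.5, 3.8, 3.9, 6.1, 6.8, 7.6, 7.9, 8.0.
Count below 6.1: L = 10; count equal: E = 1; n = 15.
Percentile rank = 100·(10 + 0.5·1)/15 = 100·10.5/15 = 70.

70.0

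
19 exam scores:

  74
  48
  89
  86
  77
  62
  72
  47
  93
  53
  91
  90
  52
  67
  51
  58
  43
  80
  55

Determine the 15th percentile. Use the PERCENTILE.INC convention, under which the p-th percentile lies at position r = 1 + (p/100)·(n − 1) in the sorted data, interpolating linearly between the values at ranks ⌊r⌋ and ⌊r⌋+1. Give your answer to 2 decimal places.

Sorted: 43, 47, 48, 51, 52, 53, 55, 58, 62, 67, 72, 74, 77, 80, 86, 89, 90, 91, 93.
n = 19.
r = 1 + (15/100)·(19 − 1) = 1 + 2.7 = 3.7.
Rank 3 is 48 and rank 4 is 51.
Interpolate: 48 + 0.7·(51 − 48) = 48 + 0.7·3 = 50.1.

50.10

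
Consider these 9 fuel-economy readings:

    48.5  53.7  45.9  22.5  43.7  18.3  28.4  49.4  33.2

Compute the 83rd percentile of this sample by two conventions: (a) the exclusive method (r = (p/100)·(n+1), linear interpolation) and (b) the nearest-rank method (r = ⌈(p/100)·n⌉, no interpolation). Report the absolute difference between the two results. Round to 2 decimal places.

Sorted: 18.3, 22.5, 28.4, 33.2, 43.7, 45.9, 48.5, 49.4, 53.7.
n = 9.
(a) r = 8.3; between ranks 8 (49.4) and 9 (53.7): 50.69.
(b) the nearest-rank method: rank 8 → 49.4.
|50.69 − 49.4| = 1.29.

1.29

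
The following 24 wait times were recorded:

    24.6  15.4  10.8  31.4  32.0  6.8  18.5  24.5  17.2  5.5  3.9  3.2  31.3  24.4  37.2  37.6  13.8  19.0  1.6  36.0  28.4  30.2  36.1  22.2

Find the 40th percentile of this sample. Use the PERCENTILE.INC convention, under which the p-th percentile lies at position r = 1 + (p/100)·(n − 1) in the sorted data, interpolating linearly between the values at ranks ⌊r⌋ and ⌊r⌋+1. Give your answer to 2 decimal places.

18.60

Sorted: 1.6, 3.2, 3.9, 5.5, 6.8, 10.8, 13.8, 15.4, 17.2, 18.5, 19.0, 22.2, 24.4, 24.5, 24.6, 28.4, 30.2, 31.3, 31.4, 32.0, 36.0, 36.1, 37.2, 37.6.
n = 24.
r = 1 + (40/100)·(24 − 1) = 1 + 9.2 = 10.2.
Rank 10 is 18.5 and rank 11 is 19.0.
Interpolate: 18.5 + 0.2·(19.0 − 18.5) = 18.5 + 0.2·0.5 = 18.6.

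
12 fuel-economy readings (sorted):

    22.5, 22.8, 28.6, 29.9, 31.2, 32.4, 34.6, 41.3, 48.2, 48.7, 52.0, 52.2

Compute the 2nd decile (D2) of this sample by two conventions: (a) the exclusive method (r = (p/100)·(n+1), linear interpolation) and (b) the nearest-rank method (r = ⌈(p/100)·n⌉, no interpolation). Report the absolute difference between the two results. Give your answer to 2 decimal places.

2.32

n = 12.
(a) r = 2.6; between ranks 2 (22.8) and 3 (28.6): 26.28.
(b) the nearest-rank method: rank 3 → 28.6.
|26.28 − 28.6| = 2.32.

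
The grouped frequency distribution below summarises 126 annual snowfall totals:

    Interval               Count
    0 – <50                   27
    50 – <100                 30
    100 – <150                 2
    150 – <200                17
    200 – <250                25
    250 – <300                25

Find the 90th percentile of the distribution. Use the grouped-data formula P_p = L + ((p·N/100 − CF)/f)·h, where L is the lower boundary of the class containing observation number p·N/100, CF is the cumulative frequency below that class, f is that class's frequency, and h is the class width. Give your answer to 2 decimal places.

N = 126; target position k = 90/100 · 126 = 113.4.
Cumulative frequencies: 27, 57, 59, 76, 101, 126.
Observation 113.4 falls in the class 250 – <300.
L = 250, CF = 101, f = 25, h = 50.
P90 = 250 + ((113.4 − 101)/25)·50 = 250 + 24.8 = 274.8.

274.80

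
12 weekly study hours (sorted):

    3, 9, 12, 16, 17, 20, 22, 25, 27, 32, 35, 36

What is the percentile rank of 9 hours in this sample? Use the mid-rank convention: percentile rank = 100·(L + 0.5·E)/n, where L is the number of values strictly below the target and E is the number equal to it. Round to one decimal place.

Count below 9: L = 1; count equal: E = 1; n = 12.
Percentile rank = 100·(1 + 0.5·1)/12 = 100·1.5/12 = 12.5.

12.5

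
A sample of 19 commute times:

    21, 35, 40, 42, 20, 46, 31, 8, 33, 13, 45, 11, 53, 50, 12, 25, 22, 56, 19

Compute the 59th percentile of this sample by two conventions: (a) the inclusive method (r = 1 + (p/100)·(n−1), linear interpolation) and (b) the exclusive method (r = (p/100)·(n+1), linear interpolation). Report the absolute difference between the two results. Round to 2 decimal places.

Sorted: 8, 11, 12, 13, 19, 20, 21, 22, 25, 31, 33, 35, 40, 42, 45, 46, 50, 53, 56.
n = 19.
(a) r = 11.62; between ranks 11 (33) and 12 (35): 34.24.
(b) r = 11.8; between ranks 11 (33) and 12 (35): 34.6.
|34.24 − 34.6| = 0.36.

0.36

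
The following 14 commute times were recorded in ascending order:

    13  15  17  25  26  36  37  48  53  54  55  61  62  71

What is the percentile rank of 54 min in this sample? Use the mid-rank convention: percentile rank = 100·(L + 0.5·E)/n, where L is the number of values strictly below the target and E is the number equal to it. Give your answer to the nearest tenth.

67.9

Count below 54: L = 9; count equal: E = 1; n = 14.
Percentile rank = 100·(9 + 0.5·1)/14 = 100·9.5/14 = 67.86.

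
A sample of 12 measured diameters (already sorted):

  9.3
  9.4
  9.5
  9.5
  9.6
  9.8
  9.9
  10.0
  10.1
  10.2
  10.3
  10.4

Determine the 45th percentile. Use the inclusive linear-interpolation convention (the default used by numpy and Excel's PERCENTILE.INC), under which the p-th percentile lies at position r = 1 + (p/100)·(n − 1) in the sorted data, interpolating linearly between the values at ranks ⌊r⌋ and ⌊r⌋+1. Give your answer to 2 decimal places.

n = 12.
r = 1 + (45/100)·(12 − 1) = 1 + 4.95 = 5.95.
Rank 5 is 9.6 and rank 6 is 9.8.
Interpolate: 9.6 + 0.95·(9.8 − 9.6) = 9.6 + 0.95·0.2 = 9.79.

9.79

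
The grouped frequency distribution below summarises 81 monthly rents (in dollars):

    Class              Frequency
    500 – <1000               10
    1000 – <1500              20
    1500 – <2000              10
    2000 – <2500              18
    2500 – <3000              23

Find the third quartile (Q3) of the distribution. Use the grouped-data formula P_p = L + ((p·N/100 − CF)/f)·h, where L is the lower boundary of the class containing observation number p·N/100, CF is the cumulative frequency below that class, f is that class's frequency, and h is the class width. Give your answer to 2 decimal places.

2559.78

N = 81; target position k = 75/100 · 81 = 60.75.
Cumulative frequencies: 10, 30, 40, 58, 81.
Observation 60.75 falls in the class 2500 – <3000.
L = 2500, CF = 58, f = 23, h = 500.
P75 = 2500 + ((60.75 − 58)/23)·500 = 2500 + 59.7826 = 2559.78.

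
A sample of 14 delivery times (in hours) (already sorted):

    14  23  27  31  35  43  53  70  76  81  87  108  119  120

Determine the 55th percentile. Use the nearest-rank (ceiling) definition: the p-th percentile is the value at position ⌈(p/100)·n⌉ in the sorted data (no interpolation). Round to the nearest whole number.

70

n = 14.
Position = ⌈55/100 · 14⌉ = ⌈7.7⌉ = 8.
The value at rank 8 is 70.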